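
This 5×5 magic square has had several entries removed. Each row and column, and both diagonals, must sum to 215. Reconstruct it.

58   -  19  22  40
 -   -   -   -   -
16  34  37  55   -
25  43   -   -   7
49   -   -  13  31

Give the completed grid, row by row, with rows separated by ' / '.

From row 1, 215 − (58 + 19 + 22 + 40) gives (1,2) = 76.
Row 3 must total 215; the given cells sum to 142, so (3,5) = 73.
Column 1: 58 + 16 + 25 + 49 + ? = 215, so (2,1) = 67.
From column 5, 215 − (40 + 73 + 7 + 31) gives (2,5) = 64.
Anti-diagonal must total 215; the given cells sum to 169, so (2,4) = 46.
The remaining cell in column 4 is (4,4) = 215 − 136 = 79.
From main diagonal, 215 − (58 + 37 + 79 + 31) gives (2,2) = 10.
The remaining cell in row 2 is (2,3) = 215 − 187 = 28.
Row 4 needs 215; the known cells sum to 154, so (4,3) = 61.
The remaining cell in column 2 is (5,2) = 215 − 163 = 52.
The remaining cell in column 3 is (5,3) = 215 − 145 = 70.

58 76 19 22 40 / 67 10 28 46 64 / 16 34 37 55 73 / 25 43 61 79 7 / 49 52 70 13 31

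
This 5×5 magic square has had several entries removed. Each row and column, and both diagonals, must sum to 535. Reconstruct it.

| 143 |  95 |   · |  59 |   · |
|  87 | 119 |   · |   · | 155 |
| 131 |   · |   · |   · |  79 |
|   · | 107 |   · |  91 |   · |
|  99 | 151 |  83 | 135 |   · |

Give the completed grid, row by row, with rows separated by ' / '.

Row 5: 99 + 151 + 83 + 135 + ? = 535, so (5,5) = 67.
The remaining cell in column 1 is (4,1) = 535 − 460 = 75.
Using column 2: 95 + 119 + 107 + 151 + ? → (3,2) = 535 − 472 = 63.
Using main diagonal: 143 + 119 + 91 + 67 + ? → (3,3) = 535 − 420 = 115.
The remaining cell in row 3 is (3,4) = 535 − 388 = 147.
The remaining cell in column 4 is (2,4) = 535 − 432 = 103.
Using anti-diagonal: 103 + 115 + 107 + 99 + ? → (1,5) = 535 − 424 = 111.
Row 1 needs 535; the known cells sum to 408, so (1,3) = 127.
Row 2: 87 + 119 + 103 + 155 + ? = 535, so (2,3) = 71.
Column 3: 127 + 71 + 115 + 83 + ? = 535, so (4,3) = 139.
Column 5 must total 535; the given cells sum to 412, so (4,5) = 123.

143 95 127 59 111 / 87 119 71 103 155 / 131 63 115 147 79 / 75 107 139 91 123 / 99 151 83 135 67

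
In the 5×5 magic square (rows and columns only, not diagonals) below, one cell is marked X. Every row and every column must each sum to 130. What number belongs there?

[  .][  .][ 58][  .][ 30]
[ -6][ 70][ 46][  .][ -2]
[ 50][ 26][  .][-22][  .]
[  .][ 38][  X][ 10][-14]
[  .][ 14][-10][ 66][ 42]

Row 2 must total 130; the given cells sum to 108, so (2,4) = 22.
Row 5 must total 130; the given cells sum to 112, so (5,1) = 18.
Column 2 must total 130; the given cells sum to 148, so (1,2) = -18.
The remaining cell in column 4 is (1,4) = 130 − 76 = 54.
Column 5 needs 130; the known cells sum to 56, so (3,5) = 74.
Row 1: -18 + 58 + 54 + 30 + ? = 130, so (1,1) = 6.
Row 3 needs 130; the known cells sum to 128, so (3,3) = 2.
The remaining cell in column 1 is (4,1) = 130 − 68 = 62.
From column 3, 130 − (58 + 46 + 2 + (-10)) gives (4,3) = 34.

34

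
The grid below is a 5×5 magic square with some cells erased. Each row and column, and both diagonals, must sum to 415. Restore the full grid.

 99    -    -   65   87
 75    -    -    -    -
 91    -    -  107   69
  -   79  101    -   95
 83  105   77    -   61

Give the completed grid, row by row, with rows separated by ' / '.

99 71 93 65 87 / 75 97 59 81 103 / 91 63 85 107 69 / 67 79 101 73 95 / 83 105 77 89 61

Row 5 needs 415; the known cells sum to 326, so (5,4) = 89.
From column 1, 415 − (99 + 75 + 91 + 83) gives (4,1) = 67.
Using column 5: 87 + 69 + 95 + 61 + ? → (2,5) = 415 − 312 = 103.
Row 4 must total 415; the given cells sum to 342, so (4,4) = 73.
From column 4, 415 − (65 + 107 + 73 + 89) gives (2,4) = 81.
Anti-diagonal: 87 + 81 + 79 + 83 + ? = 415, so (3,3) = 85.
The remaining cell in row 3 is (3,2) = 415 − 352 = 63.
Main diagonal needs 415; the known cells sum to 318, so (2,2) = 97.
Using row 2: 75 + 97 + 81 + 103 + ? → (2,3) = 415 − 356 = 59.
Column 2 needs 415; the known cells sum to 344, so (1,2) = 71.
Column 3: 59 + 85 + 101 + 77 + ? = 415, so (1,3) = 93.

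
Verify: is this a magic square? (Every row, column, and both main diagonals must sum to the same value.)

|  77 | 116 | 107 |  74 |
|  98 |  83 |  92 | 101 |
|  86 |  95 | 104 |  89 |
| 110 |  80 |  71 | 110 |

No — row 2 sums to 374 but anti-diagonal sums to 371.

Row 1: 77 + 116 + 107 + 74 = 374.
Row 2: 98 + 83 + 92 + 101 = 374.
Row 3: 86 + 95 + 104 + 89 = 374.
Row 4: 110 + 80 + 71 + 110 = 371.
Column 1: 77 + 98 + 86 + 110 = 371.
Column 2: 116 + 83 + 95 + 80 = 374.
Column 3: 107 + 92 + 104 + 71 = 374.
Column 4: 74 + 101 + 89 + 110 = 374.
Main diagonal: 77 + 83 + 104 + 110 = 374.
Anti-diagonal: 74 + 92 + 95 + 110 = 371.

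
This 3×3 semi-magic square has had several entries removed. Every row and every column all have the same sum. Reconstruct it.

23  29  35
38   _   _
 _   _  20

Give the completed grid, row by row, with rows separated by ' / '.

23 29 35 / 38 17 32 / 26 41 20

Row 1 is already complete: 23 + 29 + 35 = 87, so that is the magic constant.
Column 1 needs 87; the known cells sum to 61, so (3,1) = 26.
Column 3 needs 87; the known cells sum to 55, so (2,3) = 32.
Using row 2: 38 + 32 + ? → (2,2) = 87 − 70 = 17.
From row 3, 87 − (26 + 20) gives (3,2) = 41.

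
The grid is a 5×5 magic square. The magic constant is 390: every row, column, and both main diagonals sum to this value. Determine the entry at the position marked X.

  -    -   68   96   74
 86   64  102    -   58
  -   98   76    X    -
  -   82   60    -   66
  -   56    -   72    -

The remaining cell in row 2 is (2,4) = 390 − 310 = 80.
Column 2 needs 390; the known cells sum to 300, so (1,2) = 90.
The remaining cell in column 3 is (5,3) = 390 − 306 = 84.
From anti-diagonal, 390 − (74 + 80 + 76 + 82) gives (5,1) = 78.
Using row 1: 90 + 68 + 96 + 74 + ? → (1,1) = 390 − 328 = 62.
The remaining cell in row 5 is (5,5) = 390 − 290 = 100.
Column 5 must total 390; the given cells sum to 298, so (3,5) = 92.
Main diagonal needs 390; the known cells sum to 302, so (4,4) = 88.
Row 4 must total 390; the given cells sum to 296, so (4,1) = 94.
Using column 1: 62 + 86 + 94 + 78 + ? → (3,1) = 390 − 320 = 70.
Column 4 must total 390; the given cells sum to 336, so (3,4) = 54.

54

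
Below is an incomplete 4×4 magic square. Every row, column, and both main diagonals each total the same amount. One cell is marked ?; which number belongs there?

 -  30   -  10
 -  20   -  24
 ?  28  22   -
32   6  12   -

Column 2 is complete and sums to 84; that is the magic constant.
The remaining cell in row 4 is (4,4) = 84 − 50 = 34.
Column 4 needs 84; the known cells sum to 68, so (3,4) = 16.
The remaining cell in main diagonal is (1,1) = 84 − 76 = 8.
Using anti-diagonal: 10 + 28 + 32 + ? → (2,3) = 84 − 70 = 14.
The remaining cell in row 1 is (1,3) = 84 − 48 = 36.
Row 2 needs 84; the known cells sum to 58, so (2,1) = 26.
Row 3: 28 + 22 + 16 + ? = 84, so (3,1) = 18.

18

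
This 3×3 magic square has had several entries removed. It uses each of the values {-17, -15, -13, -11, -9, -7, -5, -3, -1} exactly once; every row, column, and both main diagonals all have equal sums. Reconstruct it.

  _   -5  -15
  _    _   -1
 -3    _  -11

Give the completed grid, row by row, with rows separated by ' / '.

-7 -5 -15 / -17 -9 -1 / -3 -13 -11

The 9 entries sum to -81, so each line sums to -81/3 = -27.
Row 1: -5 + (-15) + ? = -27, so (1,1) = -7.
Row 3 must total -27; the given cells sum to -14, so (3,2) = -13.
From column 1, -27 − (-7 + (-3)) gives (2,1) = -17.
Column 2 must total -27; the given cells sum to -18, so (2,2) = -9.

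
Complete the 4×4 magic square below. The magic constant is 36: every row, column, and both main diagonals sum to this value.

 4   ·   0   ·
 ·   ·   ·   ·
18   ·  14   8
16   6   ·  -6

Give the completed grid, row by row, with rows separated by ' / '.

Row 3 needs 36; the known cells sum to 40, so (3,2) = -4.
Row 4 must total 36; the given cells sum to 16, so (4,3) = 20.
From column 1, 36 − (4 + 18 + 16) gives (2,1) = -2.
Column 3 needs 36; the known cells sum to 34, so (2,3) = 2.
The remaining cell in main diagonal is (2,2) = 36 − 12 = 24.
Anti-diagonal: 2 + (-4) + 16 + ? = 36, so (1,4) = 22.
The remaining cell in row 1 is (1,2) = 36 − 26 = 10.
The remaining cell in row 2 is (2,4) = 36 − 24 = 12.

4 10 0 22 / -2 24 2 12 / 18 -4 14 8 / 16 6 20 -6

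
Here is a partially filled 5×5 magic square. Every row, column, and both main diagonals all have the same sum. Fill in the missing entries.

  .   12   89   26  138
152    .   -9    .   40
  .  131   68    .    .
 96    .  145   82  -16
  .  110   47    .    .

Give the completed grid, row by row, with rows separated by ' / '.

75 12 89 26 138 / 152 54 -9 103 40 / 19 131 68 5 117 / 96 33 145 82 -16 / -2 110 47 124 61

Column 3 is already complete: 89 + -9 + 68 + 145 + 47 = 340, so that is the magic constant.
Row 1: 12 + 89 + 26 + 138 + ? = 340, so (1,1) = 75.
Row 4 must total 340; the given cells sum to 307, so (4,2) = 33.
The remaining cell in column 2 is (2,2) = 340 − 286 = 54.
Main diagonal: 75 + 54 + 68 + 82 + ? = 340, so (5,5) = 61.
From row 2, 340 − (152 + 54 + (-9) + 40) gives (2,4) = 103.
Column 5: 138 + 40 + (-16) + 61 + ? = 340, so (3,5) = 117.
Using anti-diagonal: 138 + 103 + 68 + 33 + ? → (5,1) = 340 − 342 = -2.
Row 5: -2 + 110 + 47 + 61 + ? = 340, so (5,4) = 124.
Column 1 must total 340; the given cells sum to 321, so (3,1) = 19.
Using column 4: 26 + 103 + 82 + 124 + ? → (3,4) = 340 − 335 = 5.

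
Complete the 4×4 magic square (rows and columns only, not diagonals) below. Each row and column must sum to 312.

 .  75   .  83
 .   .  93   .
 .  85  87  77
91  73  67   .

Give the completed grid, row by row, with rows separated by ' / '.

89 75 65 83 / 69 79 93 71 / 63 85 87 77 / 91 73 67 81

Using row 3: 85 + 87 + 77 + ? → (3,1) = 312 − 249 = 63.
Row 4 needs 312; the known cells sum to 231, so (4,4) = 81.
The remaining cell in column 2 is (2,2) = 312 − 233 = 79.
Using column 3: 93 + 87 + 67 + ? → (1,3) = 312 − 247 = 65.
The remaining cell in column 4 is (2,4) = 312 − 241 = 71.
The remaining cell in row 1 is (1,1) = 312 − 223 = 89.
From row 2, 312 − (79 + 93 + 71) gives (2,1) = 69.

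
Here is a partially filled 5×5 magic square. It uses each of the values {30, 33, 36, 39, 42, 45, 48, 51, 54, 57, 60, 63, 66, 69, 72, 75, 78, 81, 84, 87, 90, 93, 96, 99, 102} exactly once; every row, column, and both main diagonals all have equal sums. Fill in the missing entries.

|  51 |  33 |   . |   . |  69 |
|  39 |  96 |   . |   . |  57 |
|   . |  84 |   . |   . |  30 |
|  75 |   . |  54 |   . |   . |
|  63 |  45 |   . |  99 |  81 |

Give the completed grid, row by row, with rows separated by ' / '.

The 25 entries sum to 1650, so each line sums to 1650/5 = 330.
Row 5: 63 + 45 + 99 + 81 + ? = 330, so (5,3) = 42.
From column 1, 330 − (51 + 39 + 75 + 63) gives (3,1) = 102.
Column 2 must total 330; the given cells sum to 258, so (4,2) = 72.
Column 5 must total 330; the given cells sum to 237, so (4,5) = 93.
Row 4 needs 330; the known cells sum to 294, so (4,4) = 36.
Main diagonal needs 330; the known cells sum to 264, so (3,3) = 66.
The remaining cell in anti-diagonal is (2,4) = 330 − 270 = 60.
From row 2, 330 − (39 + 96 + 60 + 57) gives (2,3) = 78.
Row 3 needs 330; the known cells sum to 282, so (3,4) = 48.
Column 3 must total 330; the given cells sum to 240, so (1,3) = 90.
The remaining cell in column 4 is (1,4) = 330 − 243 = 87.

51 33 90 87 69 / 39 96 78 60 57 / 102 84 66 48 30 / 75 72 54 36 93 / 63 45 42 99 81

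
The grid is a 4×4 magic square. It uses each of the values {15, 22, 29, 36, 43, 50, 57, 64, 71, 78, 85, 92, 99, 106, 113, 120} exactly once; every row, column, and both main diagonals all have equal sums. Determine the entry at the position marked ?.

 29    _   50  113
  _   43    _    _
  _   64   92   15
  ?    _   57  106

The 16 entries sum to 1080, so each line sums to 1080/4 = 270.
From row 1, 270 − (29 + 50 + 113) gives (1,2) = 78.
Row 3 needs 270; the known cells sum to 171, so (3,1) = 99.
From column 2, 270 − (78 + 43 + 64) gives (4,2) = 85.
From column 3, 270 − (50 + 92 + 57) gives (2,3) = 71.
Column 4 needs 270; the known cells sum to 234, so (2,4) = 36.
The remaining cell in anti-diagonal is (4,1) = 270 − 248 = 22.

22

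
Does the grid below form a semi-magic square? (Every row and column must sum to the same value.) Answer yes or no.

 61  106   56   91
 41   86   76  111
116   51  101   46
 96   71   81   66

Yes

Row 1: 61 + 106 + 56 + 91 = 314.
Row 2: 41 + 86 + 76 + 111 = 314.
Row 3: 116 + 51 + 101 + 46 = 314.
Row 4: 96 + 71 + 81 + 66 = 314.
Column 1: 61 + 41 + 116 + 96 = 314.
Column 2: 106 + 86 + 51 + 71 = 314.
Column 3: 56 + 76 + 101 + 81 = 314.
Column 4: 91 + 111 + 46 + 66 = 314.
All lines sum to 314.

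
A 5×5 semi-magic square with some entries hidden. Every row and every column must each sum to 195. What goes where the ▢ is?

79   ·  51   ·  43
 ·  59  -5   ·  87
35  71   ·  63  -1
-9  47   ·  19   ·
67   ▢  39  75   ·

Row 3: 35 + 71 + 63 + (-1) + ? = 195, so (3,3) = 27.
Column 1: 79 + 35 + (-9) + 67 + ? = 195, so (2,1) = 23.
Column 3: 51 + (-5) + 27 + 39 + ? = 195, so (4,3) = 83.
Row 2: 23 + 59 + (-5) + 87 + ? = 195, so (2,4) = 31.
Row 4 must total 195; the given cells sum to 140, so (4,5) = 55.
From column 4, 195 − (31 + 63 + 19 + 75) gives (1,4) = 7.
The remaining cell in column 5 is (5,5) = 195 − 184 = 11.
From row 1, 195 − (79 + 51 + 7 + 43) gives (1,2) = 15.
The remaining cell in row 5 is (5,2) = 195 − 192 = 3.

3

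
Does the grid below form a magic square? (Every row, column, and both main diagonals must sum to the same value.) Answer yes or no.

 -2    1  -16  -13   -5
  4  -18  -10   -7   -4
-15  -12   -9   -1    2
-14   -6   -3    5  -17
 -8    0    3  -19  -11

Row 1: -2 + 1 + (-16) + (-13) + (-5) = -35.
Row 2: 4 + (-18) + (-10) + (-7) + (-4) = -35.
Row 3: -15 + (-12) + (-9) + (-1) + 2 = -35.
Row 4: -14 + (-6) + (-3) + 5 + (-17) = -35.
Row 5: -8 + 0 + 3 + (-19) + (-11) = -35.
Column 1: -2 + 4 + (-15) + (-14) + (-8) = -35.
Column 2: 1 + (-18) + (-12) + (-6) + 0 = -35.
Column 3: -16 + (-10) + (-9) + (-3) + 3 = -35.
Column 4: -13 + (-7) + (-1) + 5 + (-19) = -35.
Column 5: -5 + (-4) + 2 + (-17) + (-11) = -35.
Main diagonal: -2 + (-18) + (-9) + 5 + (-11) = -35.
Anti-diagonal: -5 + (-7) + (-9) + (-6) + (-8) = -35.
All lines sum to -35.

Yes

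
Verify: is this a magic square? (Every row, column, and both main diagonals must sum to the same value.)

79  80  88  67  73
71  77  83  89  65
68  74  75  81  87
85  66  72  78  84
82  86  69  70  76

Row 1: 79 + 80 + 88 + 67 + 73 = 387.
Row 2: 71 + 77 + 83 + 89 + 65 = 385.
Row 3: 68 + 74 + 75 + 81 + 87 = 385.
Row 4: 85 + 66 + 72 + 78 + 84 = 385.
Row 5: 82 + 86 + 69 + 70 + 76 = 383.
Column 1: 79 + 71 + 68 + 85 + 82 = 385.
Column 2: 80 + 77 + 74 + 66 + 86 = 383.
Column 3: 88 + 83 + 75 + 72 + 69 = 387.
Column 4: 67 + 89 + 81 + 78 + 70 = 385.
Column 5: 73 + 65 + 87 + 84 + 76 = 385.
Main diagonal: 79 + 77 + 75 + 78 + 76 = 385.
Anti-diagonal: 73 + 89 + 75 + 66 + 82 = 385.

No — row 1 sums to 387 but row 2 sums to 385.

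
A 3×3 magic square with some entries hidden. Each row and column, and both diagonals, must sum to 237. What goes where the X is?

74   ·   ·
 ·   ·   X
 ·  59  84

From row 3, 237 − (59 + 84) gives (3,1) = 94.
Column 1 must total 237; the given cells sum to 168, so (2,1) = 69.
Main diagonal needs 237; the known cells sum to 158, so (2,2) = 79.
Anti-diagonal: 79 + 94 + ? = 237, so (1,3) = 64.
Using row 1: 74 + 64 + ? → (1,2) = 237 − 138 = 99.
Row 2 must total 237; the given cells sum to 148, so (2,3) = 89.

89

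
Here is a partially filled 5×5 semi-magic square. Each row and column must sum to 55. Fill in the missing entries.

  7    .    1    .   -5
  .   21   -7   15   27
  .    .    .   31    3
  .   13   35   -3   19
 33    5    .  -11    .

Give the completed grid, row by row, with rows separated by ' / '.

7 29 1 23 -5 / -1 21 -7 15 27 / 25 -13 9 31 3 / -9 13 35 -3 19 / 33 5 17 -11 11

Row 2 needs 55; the known cells sum to 56, so (2,1) = -1.
Row 4: 13 + 35 + (-3) + 19 + ? = 55, so (4,1) = -9.
Using column 1: 7 + (-1) + (-9) + 33 + ? → (3,1) = 55 − 30 = 25.
Column 4: 15 + 31 + (-3) + (-11) + ? = 55, so (1,4) = 23.
Column 5: -5 + 27 + 3 + 19 + ? = 55, so (5,5) = 11.
Row 1 must total 55; the given cells sum to 26, so (1,2) = 29.
Using row 5: 33 + 5 + (-11) + 11 + ? → (5,3) = 55 − 38 = 17.
Column 2 must total 55; the given cells sum to 68, so (3,2) = -13.
Column 3 must total 55; the given cells sum to 46, so (3,3) = 9.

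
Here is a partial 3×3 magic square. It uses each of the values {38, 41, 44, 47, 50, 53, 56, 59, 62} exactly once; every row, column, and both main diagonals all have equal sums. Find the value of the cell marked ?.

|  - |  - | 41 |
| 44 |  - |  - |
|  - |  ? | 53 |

The 9 entries sum to 450, so each line sums to 450/3 = 150.
The remaining cell in column 3 is (2,3) = 150 − 94 = 56.
Row 2 needs 150; the known cells sum to 100, so (2,2) = 50.
The remaining cell in main diagonal is (1,1) = 150 − 103 = 47.
From anti-diagonal, 150 − (41 + 50) gives (3,1) = 59.
Row 1: 47 + 41 + ? = 150, so (1,2) = 62.
From row 3, 150 − (59 + 53) gives (3,2) = 38.

38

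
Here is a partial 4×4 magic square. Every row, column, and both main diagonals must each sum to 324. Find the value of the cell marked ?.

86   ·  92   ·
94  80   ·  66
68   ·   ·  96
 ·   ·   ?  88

78

Row 2: 94 + 80 + 66 + ? = 324, so (2,3) = 84.
Column 1 must total 324; the given cells sum to 248, so (4,1) = 76.
The remaining cell in column 4 is (1,4) = 324 − 250 = 74.
The remaining cell in main diagonal is (3,3) = 324 − 254 = 70.
Anti-diagonal must total 324; the given cells sum to 234, so (3,2) = 90.
From row 1, 324 − (86 + 92 + 74) gives (1,2) = 72.
Column 2: 72 + 80 + 90 + ? = 324, so (4,2) = 82.
Using column 3: 92 + 84 + 70 + ? → (4,3) = 324 − 246 = 78.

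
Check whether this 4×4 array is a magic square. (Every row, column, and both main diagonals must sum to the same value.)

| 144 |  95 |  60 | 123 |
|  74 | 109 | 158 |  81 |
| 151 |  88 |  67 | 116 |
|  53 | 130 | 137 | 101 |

No — column 3 sums to 422 but main diagonal sums to 421.

Row 1: 144 + 95 + 60 + 123 = 422.
Row 2: 74 + 109 + 158 + 81 = 422.
Row 3: 151 + 88 + 67 + 116 = 422.
Row 4: 53 + 130 + 137 + 101 = 421.
Column 1: 144 + 74 + 151 + 53 = 422.
Column 2: 95 + 109 + 88 + 130 = 422.
Column 3: 60 + 158 + 67 + 137 = 422.
Column 4: 123 + 81 + 116 + 101 = 421.
Main diagonal: 144 + 109 + 67 + 101 = 421.
Anti-diagonal: 123 + 158 + 88 + 53 = 422.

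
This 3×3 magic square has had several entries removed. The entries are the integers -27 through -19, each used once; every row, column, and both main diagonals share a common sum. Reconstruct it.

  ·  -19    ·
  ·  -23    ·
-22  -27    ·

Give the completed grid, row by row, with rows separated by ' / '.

-26 -19 -24 / -21 -23 -25 / -22 -27 -20

The entries are -27 through -19, which sum to -207, so each line sums to -207/3 = -69.
Row 3: -22 + (-27) + ? = -69, so (3,3) = -20.
Main diagonal needs -69; the known cells sum to -43, so (1,1) = -26.
Using anti-diagonal: -23 + (-22) + ? → (1,3) = -69 − (-45) = -24.
The remaining cell in column 1 is (2,1) = -69 − (-48) = -21.
The remaining cell in column 3 is (2,3) = -69 − (-44) = -25.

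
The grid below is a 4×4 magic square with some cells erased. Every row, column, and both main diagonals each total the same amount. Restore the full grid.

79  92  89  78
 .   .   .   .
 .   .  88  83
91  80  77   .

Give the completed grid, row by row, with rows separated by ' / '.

Row 1 is already complete: 79 + 92 + 89 + 78 = 338, so that is the magic constant.
Row 4 must total 338; the given cells sum to 248, so (4,4) = 90.
The remaining cell in column 3 is (2,3) = 338 − 254 = 84.
Column 4: 78 + 83 + 90 + ? = 338, so (2,4) = 87.
Main diagonal: 79 + 88 + 90 + ? = 338, so (2,2) = 81.
Anti-diagonal needs 338; the known cells sum to 253, so (3,2) = 85.
Row 2 must total 338; the given cells sum to 252, so (2,1) = 86.
Row 3 must total 338; the given cells sum to 256, so (3,1) = 82.

79 92 89 78 / 86 81 84 87 / 82 85 88 83 / 91 80 77 90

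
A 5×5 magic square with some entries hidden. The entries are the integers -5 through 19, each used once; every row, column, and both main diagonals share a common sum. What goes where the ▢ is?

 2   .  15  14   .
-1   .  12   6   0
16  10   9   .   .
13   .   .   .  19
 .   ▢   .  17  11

The entries are -5 through 19, which sum to 175, so each line sums to 175/5 = 35.
Row 2: -1 + 12 + 6 + 0 + ? = 35, so (2,2) = 18.
From column 1, 35 − (2 + (-1) + 16 + 13) gives (5,1) = 5.
Main diagonal needs 35; the known cells sum to 40, so (4,4) = -5.
Column 4: 14 + 6 + (-5) + 17 + ? = 35, so (3,4) = 3.
Row 3 needs 35; the known cells sum to 38, so (3,5) = -3.
Column 5 must total 35; the given cells sum to 27, so (1,5) = 8.
Anti-diagonal: 8 + 6 + 9 + 5 + ? = 35, so (4,2) = 7.
Using row 1: 2 + 15 + 14 + 8 + ? → (1,2) = 35 − 39 = -4.
Row 4: 13 + 7 + (-5) + 19 + ? = 35, so (4,3) = 1.
Using column 2: -4 + 18 + 10 + 7 + ? → (5,2) = 35 − 31 = 4.

4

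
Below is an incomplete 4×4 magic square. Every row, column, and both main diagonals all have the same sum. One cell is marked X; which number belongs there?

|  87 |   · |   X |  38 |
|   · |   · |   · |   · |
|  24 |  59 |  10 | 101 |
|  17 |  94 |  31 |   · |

Row 3 is complete and sums to 194; that is the magic constant.
Row 4 must total 194; the given cells sum to 142, so (4,4) = 52.
The remaining cell in column 1 is (2,1) = 194 − 128 = 66.
The remaining cell in column 4 is (2,4) = 194 − 191 = 3.
The remaining cell in main diagonal is (2,2) = 194 − 149 = 45.
The remaining cell in anti-diagonal is (2,3) = 194 − 114 = 80.
The remaining cell in column 2 is (1,2) = 194 − 198 = -4.
Column 3 needs 194; the known cells sum to 121, so (1,3) = 73.

73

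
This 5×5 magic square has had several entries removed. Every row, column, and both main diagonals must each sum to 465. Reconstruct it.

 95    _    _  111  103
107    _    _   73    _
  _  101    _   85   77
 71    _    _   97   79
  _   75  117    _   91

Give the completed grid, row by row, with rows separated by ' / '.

95 87 69 111 103 / 107 89 81 73 115 / 109 101 93 85 77 / 71 113 105 97 79 / 83 75 117 99 91

Column 4 needs 465; the known cells sum to 366, so (5,4) = 99.
Column 5: 103 + 77 + 79 + 91 + ? = 465, so (2,5) = 115.
From row 5, 465 − (75 + 117 + 99 + 91) gives (5,1) = 83.
From column 1, 465 − (95 + 107 + 71 + 83) gives (3,1) = 109.
Row 3 needs 465; the known cells sum to 372, so (3,3) = 93.
Main diagonal: 95 + 93 + 97 + 91 + ? = 465, so (2,2) = 89.
Anti-diagonal: 103 + 73 + 93 + 83 + ? = 465, so (4,2) = 113.
The remaining cell in row 2 is (2,3) = 465 − 384 = 81.
The remaining cell in row 4 is (4,3) = 465 − 360 = 105.
The remaining cell in column 2 is (1,2) = 465 − 378 = 87.
The remaining cell in column 3 is (1,3) = 465 − 396 = 69.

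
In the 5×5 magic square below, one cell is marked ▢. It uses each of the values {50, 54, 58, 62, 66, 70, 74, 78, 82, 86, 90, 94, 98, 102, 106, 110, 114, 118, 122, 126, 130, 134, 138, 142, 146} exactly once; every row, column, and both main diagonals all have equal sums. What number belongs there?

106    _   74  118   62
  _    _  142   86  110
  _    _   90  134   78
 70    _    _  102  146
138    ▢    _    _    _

82

The 25 entries sum to 2450, so each line sums to 2450/5 = 490.
Row 1 needs 490; the known cells sum to 360, so (1,2) = 130.
Using column 4: 118 + 86 + 134 + 102 + ? → (5,4) = 490 − 440 = 50.
From column 5, 490 − (62 + 110 + 78 + 146) gives (5,5) = 94.
From main diagonal, 490 − (106 + 90 + 102 + 94) gives (2,2) = 98.
Anti-diagonal: 62 + 86 + 90 + 138 + ? = 490, so (4,2) = 114.
Row 2: 98 + 142 + 86 + 110 + ? = 490, so (2,1) = 54.
Row 4: 70 + 114 + 102 + 146 + ? = 490, so (4,3) = 58.
Column 1 needs 490; the known cells sum to 368, so (3,1) = 122.
From column 3, 490 − (74 + 142 + 90 + 58) gives (5,3) = 126.
Using row 3: 122 + 90 + 134 + 78 + ? → (3,2) = 490 − 424 = 66.
From row 5, 490 − (138 + 126 + 50 + 94) gives (5,2) = 82.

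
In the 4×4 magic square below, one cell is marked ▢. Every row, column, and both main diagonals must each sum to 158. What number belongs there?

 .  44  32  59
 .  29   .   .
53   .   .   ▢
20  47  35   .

17

Row 1: 44 + 32 + 59 + ? = 158, so (1,1) = 23.
Row 4: 20 + 47 + 35 + ? = 158, so (4,4) = 56.
Using column 1: 23 + 53 + 20 + ? → (2,1) = 158 − 96 = 62.
Column 2 needs 158; the known cells sum to 120, so (3,2) = 38.
Using main diagonal: 23 + 29 + 56 + ? → (3,3) = 158 − 108 = 50.
From anti-diagonal, 158 − (59 + 38 + 20) gives (2,3) = 41.
Using row 2: 62 + 29 + 41 + ? → (2,4) = 158 − 132 = 26.
Row 3: 53 + 38 + 50 + ? = 158, so (3,4) = 17.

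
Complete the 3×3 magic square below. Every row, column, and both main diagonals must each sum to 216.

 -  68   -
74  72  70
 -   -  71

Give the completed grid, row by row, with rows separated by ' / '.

From column 2, 216 − (68 + 72) gives (3,2) = 76.
From column 3, 216 − (70 + 71) gives (1,3) = 75.
Main diagonal must total 216; the given cells sum to 143, so (1,1) = 73.
Anti-diagonal: 75 + 72 + ? = 216, so (3,1) = 69.

73 68 75 / 74 72 70 / 69 76 71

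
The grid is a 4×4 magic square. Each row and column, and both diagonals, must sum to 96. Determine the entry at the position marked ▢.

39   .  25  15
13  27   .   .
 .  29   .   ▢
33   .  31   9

35

Row 1 must total 96; the given cells sum to 79, so (1,2) = 17.
The remaining cell in row 4 is (4,2) = 96 − 73 = 23.
Column 1 needs 96; the known cells sum to 85, so (3,1) = 11.
From main diagonal, 96 − (39 + 27 + 9) gives (3,3) = 21.
Using anti-diagonal: 15 + 29 + 33 + ? → (2,3) = 96 − 77 = 19.
From row 2, 96 − (13 + 27 + 19) gives (2,4) = 37.
Row 3 needs 96; the known cells sum to 61, so (3,4) = 35.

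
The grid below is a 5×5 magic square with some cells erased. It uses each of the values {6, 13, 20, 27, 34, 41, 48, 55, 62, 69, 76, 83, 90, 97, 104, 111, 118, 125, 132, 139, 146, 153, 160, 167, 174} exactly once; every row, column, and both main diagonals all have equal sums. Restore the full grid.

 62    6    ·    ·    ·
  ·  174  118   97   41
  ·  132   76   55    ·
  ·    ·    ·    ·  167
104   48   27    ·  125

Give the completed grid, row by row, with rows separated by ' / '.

The 25 entries sum to 2250, so each line sums to 2250/5 = 450.
The remaining cell in row 2 is (2,1) = 450 − 430 = 20.
Row 5 needs 450; the known cells sum to 304, so (5,4) = 146.
From column 2, 450 − (6 + 174 + 132 + 48) gives (4,2) = 90.
The remaining cell in main diagonal is (4,4) = 450 − 437 = 13.
Anti-diagonal: 97 + 76 + 90 + 104 + ? = 450, so (1,5) = 83.
From column 4, 450 − (97 + 55 + 13 + 146) gives (1,4) = 139.
Column 5 must total 450; the given cells sum to 416, so (3,5) = 34.
Row 1 needs 450; the known cells sum to 290, so (1,3) = 160.
Using row 3: 132 + 76 + 55 + 34 + ? → (3,1) = 450 − 297 = 153.
The remaining cell in column 1 is (4,1) = 450 − 339 = 111.
Column 3: 160 + 118 + 76 + 27 + ? = 450, so (4,3) = 69.

62 6 160 139 83 / 20 174 118 97 41 / 153 132 76 55 34 / 111 90 69 13 167 / 104 48 27 146 125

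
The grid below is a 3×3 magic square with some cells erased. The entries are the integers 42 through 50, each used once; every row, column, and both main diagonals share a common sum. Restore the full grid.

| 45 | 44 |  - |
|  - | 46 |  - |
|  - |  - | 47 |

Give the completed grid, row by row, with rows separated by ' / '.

45 44 49 / 50 46 42 / 43 48 47

The entries are 42 through 50, which sum to 414, so each line sums to 414/3 = 138.
Using row 1: 45 + 44 + ? → (1,3) = 138 − 89 = 49.
The remaining cell in column 2 is (3,2) = 138 − 90 = 48.
From column 3, 138 − (49 + 47) gives (2,3) = 42.
Using anti-diagonal: 49 + 46 + ? → (3,1) = 138 − 95 = 43.
Row 2: 46 + 42 + ? = 138, so (2,1) = 50.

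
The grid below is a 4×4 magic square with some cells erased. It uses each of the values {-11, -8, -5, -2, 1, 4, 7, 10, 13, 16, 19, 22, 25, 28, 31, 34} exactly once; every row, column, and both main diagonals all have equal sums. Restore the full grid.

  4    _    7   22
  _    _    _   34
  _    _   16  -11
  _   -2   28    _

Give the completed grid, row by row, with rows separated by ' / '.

The 16 entries sum to 184, so each line sums to 184/4 = 46.
Row 1 must total 46; the given cells sum to 33, so (1,2) = 13.
Column 3 needs 46; the known cells sum to 51, so (2,3) = -5.
Column 4 needs 46; the known cells sum to 45, so (4,4) = 1.
Using main diagonal: 4 + 16 + 1 + ? → (2,2) = 46 − 21 = 25.
Row 2 must total 46; the given cells sum to 54, so (2,1) = -8.
From row 4, 46 − (-2 + 28 + 1) gives (4,1) = 19.
Column 1 must total 46; the given cells sum to 15, so (3,1) = 31.
From column 2, 46 − (13 + 25 + (-2)) gives (3,2) = 10.

4 13 7 22 / -8 25 -5 34 / 31 10 16 -11 / 19 -2 28 1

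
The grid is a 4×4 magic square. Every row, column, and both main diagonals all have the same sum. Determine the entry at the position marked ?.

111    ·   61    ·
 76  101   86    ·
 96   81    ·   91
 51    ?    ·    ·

106

Column 1 is complete and sums to 334; that is the magic constant.
Row 2: 76 + 101 + 86 + ? = 334, so (2,4) = 71.
From row 3, 334 − (96 + 81 + 91) gives (3,3) = 66.
Column 3 needs 334; the known cells sum to 213, so (4,3) = 121.
Using main diagonal: 111 + 101 + 66 + ? → (4,4) = 334 − 278 = 56.
From anti-diagonal, 334 − (86 + 81 + 51) gives (1,4) = 116.
Row 1 must total 334; the given cells sum to 288, so (1,2) = 46.
Using row 4: 51 + 121 + 56 + ? → (4,2) = 334 − 228 = 106.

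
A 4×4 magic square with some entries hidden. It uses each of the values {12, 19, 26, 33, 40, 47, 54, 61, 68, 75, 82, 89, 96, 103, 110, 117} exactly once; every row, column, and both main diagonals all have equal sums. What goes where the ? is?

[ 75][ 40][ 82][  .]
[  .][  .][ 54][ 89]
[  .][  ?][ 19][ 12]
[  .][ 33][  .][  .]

117

The 16 entries sum to 1032, so each line sums to 1032/4 = 258.
Row 1: 75 + 40 + 82 + ? = 258, so (1,4) = 61.
Column 3 needs 258; the known cells sum to 155, so (4,3) = 103.
From column 4, 258 − (61 + 89 + 12) gives (4,4) = 96.
From main diagonal, 258 − (75 + 19 + 96) gives (2,2) = 68.
Row 2 needs 258; the known cells sum to 211, so (2,1) = 47.
Using row 4: 33 + 103 + 96 + ? → (4,1) = 258 − 232 = 26.
Column 1 needs 258; the known cells sum to 148, so (3,1) = 110.
The remaining cell in column 2 is (3,2) = 258 − 141 = 117.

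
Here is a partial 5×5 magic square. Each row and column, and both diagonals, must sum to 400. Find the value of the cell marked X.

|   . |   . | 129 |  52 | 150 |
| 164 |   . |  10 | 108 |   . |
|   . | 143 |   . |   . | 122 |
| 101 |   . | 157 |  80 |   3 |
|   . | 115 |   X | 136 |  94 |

38

The remaining cell in row 4 is (4,2) = 400 − 341 = 59.
Column 4 must total 400; the given cells sum to 376, so (3,4) = 24.
Column 5: 150 + 122 + 3 + 94 + ? = 400, so (2,5) = 31.
From row 2, 400 − (164 + 10 + 108 + 31) gives (2,2) = 87.
Using column 2: 87 + 143 + 59 + 115 + ? → (1,2) = 400 − 404 = -4.
Row 1 needs 400; the known cells sum to 327, so (1,1) = 73.
From main diagonal, 400 − (73 + 87 + 80 + 94) gives (3,3) = 66.
Anti-diagonal needs 400; the known cells sum to 383, so (5,1) = 17.
Row 3: 143 + 66 + 24 + 122 + ? = 400, so (3,1) = 45.
Row 5 must total 400; the given cells sum to 362, so (5,3) = 38.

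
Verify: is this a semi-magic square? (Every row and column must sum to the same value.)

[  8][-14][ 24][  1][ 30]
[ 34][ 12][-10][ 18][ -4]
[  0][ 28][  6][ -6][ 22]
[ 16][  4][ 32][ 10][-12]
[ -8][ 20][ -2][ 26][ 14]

No — column 1 sums to 50 but row 1 sums to 49.

Row 1: 8 + (-14) + 24 + 1 + 30 = 49.
Row 2: 34 + 12 + (-10) + 18 + (-4) = 50.
Row 3: 0 + 28 + 6 + (-6) + 22 = 50.
Row 4: 16 + 4 + 32 + 10 + (-12) = 50.
Row 5: -8 + 20 + (-2) + 26 + 14 = 50.
Column 1: 8 + 34 + 0 + 16 + (-8) = 50.
Column 2: -14 + 12 + 28 + 4 + 20 = 50.
Column 3: 24 + (-10) + 6 + 32 + (-2) = 50.
Column 4: 1 + 18 + (-6) + 10 + 26 = 49.
Column 5: 30 + (-4) + 22 + (-12) + 14 = 50.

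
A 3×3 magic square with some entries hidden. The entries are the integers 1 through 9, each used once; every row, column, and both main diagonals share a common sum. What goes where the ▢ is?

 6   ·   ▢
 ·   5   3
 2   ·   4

8

The entries are 1 through 9, which sum to 45, so each line sums to 45/3 = 15.
The remaining cell in row 2 is (2,1) = 15 − 8 = 7.
The remaining cell in row 3 is (3,2) = 15 − 6 = 9.
Column 2: 5 + 9 + ? = 15, so (1,2) = 1.
From column 3, 15 − (3 + 4) gives (1,3) = 8.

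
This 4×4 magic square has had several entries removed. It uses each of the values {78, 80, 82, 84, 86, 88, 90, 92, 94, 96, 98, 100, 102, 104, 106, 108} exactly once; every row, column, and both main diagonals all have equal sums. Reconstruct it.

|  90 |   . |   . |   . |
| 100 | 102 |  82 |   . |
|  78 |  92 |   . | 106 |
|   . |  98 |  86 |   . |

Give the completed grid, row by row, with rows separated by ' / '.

The 16 entries sum to 1488, so each line sums to 1488/4 = 372.
Using row 2: 100 + 102 + 82 + ? → (2,4) = 372 − 284 = 88.
From row 3, 372 − (78 + 92 + 106) gives (3,3) = 96.
Column 1 needs 372; the known cells sum to 268, so (4,1) = 104.
Column 2 must total 372; the given cells sum to 292, so (1,2) = 80.
From column 3, 372 − (82 + 96 + 86) gives (1,3) = 108.
Main diagonal: 90 + 102 + 96 + ? = 372, so (4,4) = 84.
The remaining cell in anti-diagonal is (1,4) = 372 − 278 = 94.

90 80 108 94 / 100 102 82 88 / 78 92 96 106 / 104 98 86 84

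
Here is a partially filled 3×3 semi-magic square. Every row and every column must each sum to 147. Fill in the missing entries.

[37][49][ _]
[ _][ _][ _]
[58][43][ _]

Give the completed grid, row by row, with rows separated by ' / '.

From row 1, 147 − (37 + 49) gives (1,3) = 61.
Row 3: 58 + 43 + ? = 147, so (3,3) = 46.
Column 1 must total 147; the given cells sum to 95, so (2,1) = 52.
Using column 2: 49 + 43 + ? → (2,2) = 147 − 92 = 55.
The remaining cell in column 3 is (2,3) = 147 − 107 = 40.

37 49 61 / 52 55 40 / 58 43 46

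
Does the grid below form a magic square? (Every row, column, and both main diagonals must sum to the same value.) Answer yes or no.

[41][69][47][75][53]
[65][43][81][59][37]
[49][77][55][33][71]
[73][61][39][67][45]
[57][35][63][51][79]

Row 1: 41 + 69 + 47 + 75 + 53 = 285.
Row 2: 65 + 43 + 81 + 59 + 37 = 285.
Row 3: 49 + 77 + 55 + 33 + 71 = 285.
Row 4: 73 + 61 + 39 + 67 + 45 = 285.
Row 5: 57 + 35 + 63 + 51 + 79 = 285.
Column 1: 41 + 65 + 49 + 73 + 57 = 285.
Column 2: 69 + 43 + 77 + 61 + 35 = 285.
Column 3: 47 + 81 + 55 + 39 + 63 = 285.
Column 4: 75 + 59 + 33 + 67 + 51 = 285.
Column 5: 53 + 37 + 71 + 45 + 79 = 285.
Main diagonal: 41 + 43 + 55 + 67 + 79 = 285.
Anti-diagonal: 53 + 59 + 55 + 61 + 57 = 285.
All lines sum to 285.

Yes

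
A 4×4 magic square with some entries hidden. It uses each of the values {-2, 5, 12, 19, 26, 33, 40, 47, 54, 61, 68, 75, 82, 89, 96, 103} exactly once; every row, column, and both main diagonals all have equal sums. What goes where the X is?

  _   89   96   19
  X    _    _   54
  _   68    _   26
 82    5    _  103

75

The 16 entries sum to 808, so each line sums to 808/4 = 202.
Using row 1: 89 + 96 + 19 + ? → (1,1) = 202 − 204 = -2.
From row 4, 202 − (82 + 5 + 103) gives (4,3) = 12.
Column 2 needs 202; the known cells sum to 162, so (2,2) = 40.
Main diagonal needs 202; the known cells sum to 141, so (3,3) = 61.
Anti-diagonal must total 202; the given cells sum to 169, so (2,3) = 33.
Row 2 needs 202; the known cells sum to 127, so (2,1) = 75.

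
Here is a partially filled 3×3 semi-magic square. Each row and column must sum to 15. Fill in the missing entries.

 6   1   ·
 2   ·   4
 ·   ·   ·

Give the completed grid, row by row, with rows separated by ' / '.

From row 1, 15 − (6 + 1) gives (1,3) = 8.
Using row 2: 2 + 4 + ? → (2,2) = 15 − 6 = 9.
The remaining cell in column 1 is (3,1) = 15 − 8 = 7.
Column 2 needs 15; the known cells sum to 10, so (3,2) = 5.
Column 3 must total 15; the given cells sum to 12, so (3,3) = 3.

6 1 8 / 2 9 4 / 7 5 3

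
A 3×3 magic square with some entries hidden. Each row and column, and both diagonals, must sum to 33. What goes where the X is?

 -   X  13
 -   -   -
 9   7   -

15

From row 3, 33 − (9 + 7) gives (3,3) = 17.
From column 3, 33 − (13 + 17) gives (2,3) = 3.
Anti-diagonal needs 33; the known cells sum to 22, so (2,2) = 11.
From row 2, 33 − (11 + 3) gives (2,1) = 19.
The remaining cell in column 1 is (1,1) = 33 − 28 = 5.
Column 2 needs 33; the known cells sum to 18, so (1,2) = 15.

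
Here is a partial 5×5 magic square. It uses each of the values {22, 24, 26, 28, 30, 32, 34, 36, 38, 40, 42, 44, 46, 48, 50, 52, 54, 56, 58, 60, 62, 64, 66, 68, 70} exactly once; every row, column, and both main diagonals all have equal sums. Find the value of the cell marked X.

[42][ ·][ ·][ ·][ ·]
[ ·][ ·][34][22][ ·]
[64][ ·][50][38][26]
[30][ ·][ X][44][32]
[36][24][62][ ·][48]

The 25 entries sum to 1150, so each line sums to 1150/5 = 230.
From row 3, 230 − (64 + 50 + 38 + 26) gives (3,2) = 52.
The remaining cell in row 5 is (5,4) = 230 − 170 = 60.
From column 1, 230 − (42 + 64 + 30 + 36) gives (2,1) = 58.
Using column 4: 22 + 38 + 44 + 60 + ? → (1,4) = 230 − 164 = 66.
The remaining cell in main diagonal is (2,2) = 230 − 184 = 46.
The remaining cell in row 2 is (2,5) = 230 − 160 = 70.
Column 5 must total 230; the given cells sum to 176, so (1,5) = 54.
From anti-diagonal, 230 − (54 + 22 + 50 + 36) gives (4,2) = 68.
Row 4: 30 + 68 + 44 + 32 + ? = 230, so (4,3) = 56.

56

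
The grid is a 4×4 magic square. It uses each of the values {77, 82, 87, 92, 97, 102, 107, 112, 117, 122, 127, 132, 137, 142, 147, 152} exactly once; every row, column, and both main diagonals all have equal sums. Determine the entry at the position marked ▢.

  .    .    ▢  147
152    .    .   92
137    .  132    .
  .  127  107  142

The 16 entries sum to 1832, so each line sums to 1832/4 = 458.
Using row 4: 127 + 107 + 142 + ? → (4,1) = 458 − 376 = 82.
Using column 1: 152 + 137 + 82 + ? → (1,1) = 458 − 371 = 87.
Using column 4: 147 + 92 + 142 + ? → (3,4) = 458 − 381 = 77.
Main diagonal: 87 + 132 + 142 + ? = 458, so (2,2) = 97.
From row 2, 458 − (152 + 97 + 92) gives (2,3) = 117.
Row 3: 137 + 132 + 77 + ? = 458, so (3,2) = 112.
From column 2, 458 − (97 + 112 + 127) gives (1,2) = 122.
Using column 3: 117 + 132 + 107 + ? → (1,3) = 458 − 356 = 102.

102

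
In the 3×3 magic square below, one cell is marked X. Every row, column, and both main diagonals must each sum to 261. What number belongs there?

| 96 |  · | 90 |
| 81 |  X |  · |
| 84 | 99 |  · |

From row 1, 261 − (96 + 90) gives (1,2) = 75.
Row 3 must total 261; the given cells sum to 183, so (3,3) = 78.
Column 2 needs 261; the known cells sum to 174, so (2,2) = 87.

87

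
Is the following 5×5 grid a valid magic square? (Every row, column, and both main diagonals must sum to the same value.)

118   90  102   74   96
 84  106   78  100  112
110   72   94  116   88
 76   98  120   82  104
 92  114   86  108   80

Row 1: 118 + 90 + 102 + 74 + 96 = 480.
Row 2: 84 + 106 + 78 + 100 + 112 = 480.
Row 3: 110 + 72 + 94 + 116 + 88 = 480.
Row 4: 76 + 98 + 120 + 82 + 104 = 480.
Row 5: 92 + 114 + 86 + 108 + 80 = 480.
Column 1: 118 + 84 + 110 + 76 + 92 = 480.
Column 2: 90 + 106 + 72 + 98 + 114 = 480.
Column 3: 102 + 78 + 94 + 120 + 86 = 480.
Column 4: 74 + 100 + 116 + 82 + 108 = 480.
Column 5: 96 + 112 + 88 + 104 + 80 = 480.
Main diagonal: 118 + 106 + 94 + 82 + 80 = 480.
Anti-diagonal: 96 + 100 + 94 + 98 + 92 = 480.
All lines sum to 480.

Yes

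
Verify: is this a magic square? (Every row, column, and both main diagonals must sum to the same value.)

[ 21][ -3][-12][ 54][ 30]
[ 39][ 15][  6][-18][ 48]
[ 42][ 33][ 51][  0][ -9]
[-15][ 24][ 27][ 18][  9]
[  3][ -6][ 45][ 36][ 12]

Row 1: 21 + (-3) + (-12) + 54 + 30 = 90.
Row 2: 39 + 15 + 6 + (-18) + 48 = 90.
Row 3: 42 + 33 + 51 + 0 + (-9) = 117.
Row 4: -15 + 24 + 27 + 18 + 9 = 63.
Row 5: 3 + (-6) + 45 + 36 + 12 = 90.
Column 1: 21 + 39 + 42 + (-15) + 3 = 90.
Column 2: -3 + 15 + 33 + 24 + (-6) = 63.
Column 3: -12 + 6 + 51 + 27 + 45 = 117.
Column 4: 54 + (-18) + 0 + 18 + 36 = 90.
Column 5: 30 + 48 + (-9) + 9 + 12 = 90.
Main diagonal: 21 + 15 + 51 + 18 + 12 = 117.
Anti-diagonal: 30 + (-18) + 51 + 24 + 3 = 90.

No — row 5 sums to 90 but row 3 sums to 117.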